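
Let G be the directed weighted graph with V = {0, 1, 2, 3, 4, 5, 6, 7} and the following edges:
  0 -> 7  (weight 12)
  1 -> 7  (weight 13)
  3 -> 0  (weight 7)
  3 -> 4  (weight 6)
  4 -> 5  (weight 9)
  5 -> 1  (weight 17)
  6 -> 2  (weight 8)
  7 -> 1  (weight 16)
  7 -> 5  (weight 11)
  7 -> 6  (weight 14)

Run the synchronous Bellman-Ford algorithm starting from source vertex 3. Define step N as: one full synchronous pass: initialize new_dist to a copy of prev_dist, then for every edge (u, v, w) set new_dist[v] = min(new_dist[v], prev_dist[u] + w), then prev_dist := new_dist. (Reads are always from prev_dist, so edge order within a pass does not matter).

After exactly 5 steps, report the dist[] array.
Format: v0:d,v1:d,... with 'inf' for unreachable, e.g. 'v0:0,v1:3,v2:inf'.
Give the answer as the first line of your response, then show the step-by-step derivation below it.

v0:7,v1:32,v2:41,v3:0,v4:6,v5:15,v6:33,v7:19

step 1: dist = v0:7,v1:inf,v2:inf,v3:0,v4:6,v5:inf,v6:inf,v7:inf
step 2: dist = v0:7,v1:inf,v2:inf,v3:0,v4:6,v5:15,v6:inf,v7:19
step 3: dist = v0:7,v1:32,v2:inf,v3:0,v4:6,v5:15,v6:33,v7:19
step 4: dist = v0:7,v1:32,v2:41,v3:0,v4:6,v5:15,v6:33,v7:19
step 5: dist = v0:7,v1:32,v2:41,v3:0,v4:6,v5:15,v6:33,v7:19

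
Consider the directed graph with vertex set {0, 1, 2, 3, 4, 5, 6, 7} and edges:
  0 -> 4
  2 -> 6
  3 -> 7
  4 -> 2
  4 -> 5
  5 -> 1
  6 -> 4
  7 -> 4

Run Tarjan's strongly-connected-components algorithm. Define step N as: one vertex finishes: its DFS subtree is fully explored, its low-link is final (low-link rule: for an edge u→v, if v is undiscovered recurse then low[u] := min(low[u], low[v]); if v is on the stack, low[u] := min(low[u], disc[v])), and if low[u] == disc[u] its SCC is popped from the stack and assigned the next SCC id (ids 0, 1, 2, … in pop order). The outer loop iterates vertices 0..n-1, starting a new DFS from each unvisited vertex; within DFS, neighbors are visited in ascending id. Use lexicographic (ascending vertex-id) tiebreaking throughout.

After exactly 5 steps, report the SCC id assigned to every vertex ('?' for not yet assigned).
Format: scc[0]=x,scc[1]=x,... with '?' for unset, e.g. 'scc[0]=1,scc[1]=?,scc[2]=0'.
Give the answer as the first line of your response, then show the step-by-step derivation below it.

scc[0]=?,scc[1]=0,scc[2]=2,scc[3]=?,scc[4]=2,scc[5]=1,scc[6]=2,scc[7]=?

step 1: low=(low[0]=0,low[1]=?,low[2]=2,low[3]=?,low[4]=1,low[5]=?,low[6]=1,low[7]=?); scc=(scc[0]=?,scc[1]=?,scc[2]=?,scc[3]=?,scc[4]=?,scc[5]=?,scc[6]=?,scc[7]=?)
step 2: low=(low[0]=0,low[1]=?,low[2]=1,low[3]=?,low[4]=1,low[5]=?,low[6]=1,low[7]=?); scc=(scc[0]=?,scc[1]=?,scc[2]=?,scc[3]=?,scc[4]=?,scc[5]=?,scc[6]=?,scc[7]=?)
step 3: low=(low[0]=0,low[1]=5,low[2]=1,low[3]=?,low[4]=1,low[5]=4,low[6]=1,low[7]=?); scc=(scc[0]=?,scc[1]=0,scc[2]=?,scc[3]=?,scc[4]=?,scc[5]=?,scc[6]=?,scc[7]=?)
step 4: low=(low[0]=0,low[1]=5,low[2]=1,low[3]=?,low[4]=1,low[5]=4,low[6]=1,low[7]=?); scc=(scc[0]=?,scc[1]=0,scc[2]=?,scc[3]=?,scc[4]=?,scc[5]=1,scc[6]=?,scc[7]=?)
step 5: low=(low[0]=0,low[1]=5,low[2]=1,low[3]=?,low[4]=1,low[5]=4,low[6]=1,low[7]=?); scc=(scc[0]=?,scc[1]=0,scc[2]=2,scc[3]=?,scc[4]=2,scc[5]=1,scc[6]=2,scc[7]=?)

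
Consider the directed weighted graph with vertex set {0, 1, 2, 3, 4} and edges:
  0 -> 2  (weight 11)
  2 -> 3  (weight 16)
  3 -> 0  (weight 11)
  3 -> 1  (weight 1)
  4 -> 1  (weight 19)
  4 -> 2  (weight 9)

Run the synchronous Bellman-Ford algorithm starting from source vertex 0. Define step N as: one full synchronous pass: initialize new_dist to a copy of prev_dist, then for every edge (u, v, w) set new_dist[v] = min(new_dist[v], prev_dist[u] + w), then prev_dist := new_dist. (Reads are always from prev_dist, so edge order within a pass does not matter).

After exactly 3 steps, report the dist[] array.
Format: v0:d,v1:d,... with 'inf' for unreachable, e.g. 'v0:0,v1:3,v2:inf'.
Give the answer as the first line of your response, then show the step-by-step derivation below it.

v0:0,v1:28,v2:11,v3:27,v4:inf

step 1: dist = v0:0,v1:inf,v2:11,v3:inf,v4:inf
step 2: dist = v0:0,v1:inf,v2:11,v3:27,v4:inf
step 3: dist = v0:0,v1:28,v2:11,v3:27,v4:inf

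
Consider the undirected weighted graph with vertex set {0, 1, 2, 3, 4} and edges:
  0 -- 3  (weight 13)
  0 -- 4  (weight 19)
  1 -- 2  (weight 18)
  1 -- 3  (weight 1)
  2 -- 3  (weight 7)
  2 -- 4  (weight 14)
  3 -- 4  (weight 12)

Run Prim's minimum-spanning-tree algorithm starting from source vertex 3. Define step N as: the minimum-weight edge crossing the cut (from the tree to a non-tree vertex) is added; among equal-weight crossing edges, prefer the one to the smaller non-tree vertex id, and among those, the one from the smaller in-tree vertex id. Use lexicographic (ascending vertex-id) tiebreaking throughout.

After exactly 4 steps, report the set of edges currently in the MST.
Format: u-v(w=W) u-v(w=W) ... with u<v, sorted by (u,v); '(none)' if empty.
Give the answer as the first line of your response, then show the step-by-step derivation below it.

0-3(w=13) 1-3(w=1) 2-3(w=7) 3-4(w=12)

step 1: add edge 1-3 (w=1); MST = {1-3(w=1)}
step 2: add edge 2-3 (w=7); MST = {1-3(w=1) 2-3(w=7)}
step 3: add edge 3-4 (w=12); MST = {1-3(w=1) 2-3(w=7) 3-4(w=12)}
step 4: add edge 0-3 (w=13); MST = {0-3(w=13) 1-3(w=1) 2-3(w=7) 3-4(w=12)}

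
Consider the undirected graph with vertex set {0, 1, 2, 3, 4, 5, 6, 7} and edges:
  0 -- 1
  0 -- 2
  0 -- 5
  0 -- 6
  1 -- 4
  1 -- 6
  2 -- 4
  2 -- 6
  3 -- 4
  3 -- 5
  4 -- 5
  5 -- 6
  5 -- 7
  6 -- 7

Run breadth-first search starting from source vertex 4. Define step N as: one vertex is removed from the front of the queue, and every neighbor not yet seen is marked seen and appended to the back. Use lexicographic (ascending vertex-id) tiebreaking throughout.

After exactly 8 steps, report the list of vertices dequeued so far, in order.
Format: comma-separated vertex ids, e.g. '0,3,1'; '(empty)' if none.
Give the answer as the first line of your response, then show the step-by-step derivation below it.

4,1,2,3,5,0,6,7

step 1: dequeue 4; queue=[1,2,3,5]; order=4
step 2: dequeue 1; queue=[2,3,5,0,6]; order=4,1
step 3: dequeue 2; queue=[3,5,0,6]; order=4,1,2
step 4: dequeue 3; queue=[5,0,6]; order=4,1,2,3
step 5: dequeue 5; queue=[0,6,7]; order=4,1,2,3,5
step 6: dequeue 0; queue=[6,7]; order=4,1,2,3,5,0
step 7: dequeue 6; queue=[7]; order=4,1,2,3,5,0,6
step 8: dequeue 7; queue=[(empty)]; order=4,1,2,3,5,0,6,7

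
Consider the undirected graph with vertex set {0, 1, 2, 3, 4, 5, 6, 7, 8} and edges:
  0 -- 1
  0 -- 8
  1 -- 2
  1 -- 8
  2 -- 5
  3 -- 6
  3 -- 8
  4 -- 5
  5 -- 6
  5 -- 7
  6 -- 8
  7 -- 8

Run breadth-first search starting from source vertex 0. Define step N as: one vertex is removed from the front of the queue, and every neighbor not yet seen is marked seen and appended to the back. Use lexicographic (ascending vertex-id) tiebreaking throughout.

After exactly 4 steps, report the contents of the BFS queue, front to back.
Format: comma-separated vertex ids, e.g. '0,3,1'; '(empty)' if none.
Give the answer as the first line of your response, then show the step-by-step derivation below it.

3,6,7,5

step 1: dequeue 0; queue=[1,8]; order=0
step 2: dequeue 1; queue=[8,2]; order=0,1
step 3: dequeue 8; queue=[2,3,6,7]; order=0,1,8
step 4: dequeue 2; queue=[3,6,7,5]; order=0,1,8,2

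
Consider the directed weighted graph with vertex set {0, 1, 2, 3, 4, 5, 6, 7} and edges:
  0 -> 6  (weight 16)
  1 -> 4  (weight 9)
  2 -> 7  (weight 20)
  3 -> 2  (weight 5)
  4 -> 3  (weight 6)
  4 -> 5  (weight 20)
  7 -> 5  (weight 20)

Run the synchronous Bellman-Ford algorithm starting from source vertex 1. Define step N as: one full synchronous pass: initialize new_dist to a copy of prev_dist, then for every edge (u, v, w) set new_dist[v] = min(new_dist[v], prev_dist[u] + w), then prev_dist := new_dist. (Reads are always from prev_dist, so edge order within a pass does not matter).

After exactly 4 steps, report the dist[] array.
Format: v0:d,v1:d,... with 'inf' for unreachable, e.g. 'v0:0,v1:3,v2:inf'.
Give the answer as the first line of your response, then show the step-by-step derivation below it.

v0:inf,v1:0,v2:20,v3:15,v4:9,v5:29,v6:inf,v7:40

step 1: dist = v0:inf,v1:0,v2:inf,v3:inf,v4:9,v5:inf,v6:inf,v7:inf
step 2: dist = v0:inf,v1:0,v2:inf,v3:15,v4:9,v5:29,v6:inf,v7:inf
step 3: dist = v0:inf,v1:0,v2:20,v3:15,v4:9,v5:29,v6:inf,v7:inf
step 4: dist = v0:inf,v1:0,v2:20,v3:15,v4:9,v5:29,v6:inf,v7:40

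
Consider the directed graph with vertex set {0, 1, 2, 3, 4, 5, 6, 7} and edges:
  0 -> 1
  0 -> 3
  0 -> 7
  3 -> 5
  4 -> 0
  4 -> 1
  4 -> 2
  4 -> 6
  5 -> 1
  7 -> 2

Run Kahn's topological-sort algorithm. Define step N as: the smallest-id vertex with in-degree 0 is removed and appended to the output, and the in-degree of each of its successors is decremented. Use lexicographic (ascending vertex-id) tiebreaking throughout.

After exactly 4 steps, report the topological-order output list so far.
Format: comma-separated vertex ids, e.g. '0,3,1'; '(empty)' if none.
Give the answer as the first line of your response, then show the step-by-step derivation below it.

4,0,3,5

step 1: output 4; order=[4]; indeg=(0,2,1,1,0,1,0,1)
step 2: output 0; order=[4,0]; indeg=(0,1,1,0,0,1,0,0)
step 3: output 3; order=[4,0,3]; indeg=(0,1,1,0,0,0,0,0)
step 4: output 5; order=[4,0,3,5]; indeg=(0,0,1,0,0,0,0,0)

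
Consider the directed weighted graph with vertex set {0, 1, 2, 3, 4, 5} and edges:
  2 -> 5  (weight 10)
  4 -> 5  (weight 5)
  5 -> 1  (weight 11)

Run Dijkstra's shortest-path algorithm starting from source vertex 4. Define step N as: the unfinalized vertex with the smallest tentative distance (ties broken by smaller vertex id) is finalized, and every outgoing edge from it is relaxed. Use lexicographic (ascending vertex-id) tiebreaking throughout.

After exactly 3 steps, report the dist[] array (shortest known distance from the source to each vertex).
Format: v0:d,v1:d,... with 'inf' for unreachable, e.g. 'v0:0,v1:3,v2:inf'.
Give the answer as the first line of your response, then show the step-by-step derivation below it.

v0:inf,v1:16,v2:inf,v3:inf,v4:0,v5:5

step 1: dist = v0:inf,v1:inf,v2:inf,v3:inf,v4:0,v5:5
step 2: dist = v0:inf,v1:16,v2:inf,v3:inf,v4:0,v5:5
step 3: dist = v0:inf,v1:16,v2:inf,v3:inf,v4:0,v5:5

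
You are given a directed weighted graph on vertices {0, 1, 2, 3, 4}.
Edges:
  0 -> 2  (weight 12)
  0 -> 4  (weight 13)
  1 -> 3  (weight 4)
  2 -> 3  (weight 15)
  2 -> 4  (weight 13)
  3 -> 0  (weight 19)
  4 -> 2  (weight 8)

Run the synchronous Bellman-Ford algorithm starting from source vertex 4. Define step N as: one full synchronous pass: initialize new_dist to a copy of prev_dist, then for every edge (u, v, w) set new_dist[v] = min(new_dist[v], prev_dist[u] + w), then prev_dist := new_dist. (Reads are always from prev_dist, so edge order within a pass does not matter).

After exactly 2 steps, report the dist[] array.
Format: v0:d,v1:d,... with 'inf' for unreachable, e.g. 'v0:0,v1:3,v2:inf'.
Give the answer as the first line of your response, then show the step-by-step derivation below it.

v0:inf,v1:inf,v2:8,v3:23,v4:0

step 1: dist = v0:inf,v1:inf,v2:8,v3:inf,v4:0
step 2: dist = v0:inf,v1:inf,v2:8,v3:23,v4:0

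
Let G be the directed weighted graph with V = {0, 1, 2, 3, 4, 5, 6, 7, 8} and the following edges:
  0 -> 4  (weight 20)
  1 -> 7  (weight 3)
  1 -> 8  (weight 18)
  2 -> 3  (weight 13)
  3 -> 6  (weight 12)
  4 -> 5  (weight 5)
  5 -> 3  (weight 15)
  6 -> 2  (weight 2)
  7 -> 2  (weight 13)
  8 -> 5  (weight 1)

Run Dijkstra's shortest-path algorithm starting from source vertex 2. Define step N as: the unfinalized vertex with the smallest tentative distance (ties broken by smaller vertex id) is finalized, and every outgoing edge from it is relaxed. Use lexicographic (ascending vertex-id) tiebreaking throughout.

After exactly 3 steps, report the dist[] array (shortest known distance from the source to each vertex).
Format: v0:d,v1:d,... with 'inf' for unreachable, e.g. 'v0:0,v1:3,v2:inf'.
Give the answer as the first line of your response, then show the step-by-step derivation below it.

v0:inf,v1:inf,v2:0,v3:13,v4:inf,v5:inf,v6:25,v7:inf,v8:inf

step 1: dist = v0:inf,v1:inf,v2:0,v3:13,v4:inf,v5:inf,v6:inf,v7:inf,v8:inf
step 2: dist = v0:inf,v1:inf,v2:0,v3:13,v4:inf,v5:inf,v6:25,v7:inf,v8:inf
step 3: dist = v0:inf,v1:inf,v2:0,v3:13,v4:inf,v5:inf,v6:25,v7:inf,v8:inf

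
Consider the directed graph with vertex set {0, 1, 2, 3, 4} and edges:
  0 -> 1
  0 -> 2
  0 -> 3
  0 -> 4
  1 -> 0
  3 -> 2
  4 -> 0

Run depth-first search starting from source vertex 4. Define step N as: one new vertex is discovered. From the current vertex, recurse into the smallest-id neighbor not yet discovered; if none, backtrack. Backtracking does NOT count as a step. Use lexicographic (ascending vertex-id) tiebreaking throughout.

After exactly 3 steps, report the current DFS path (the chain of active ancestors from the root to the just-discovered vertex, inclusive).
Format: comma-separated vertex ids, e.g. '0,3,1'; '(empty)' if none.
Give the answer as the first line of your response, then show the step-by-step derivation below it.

4,0,1

step 1: discover 4; path=4; order=4
step 2: discover 0; path=4>0; order=4,0
step 3: discover 1; path=4>0>1; order=4,0,1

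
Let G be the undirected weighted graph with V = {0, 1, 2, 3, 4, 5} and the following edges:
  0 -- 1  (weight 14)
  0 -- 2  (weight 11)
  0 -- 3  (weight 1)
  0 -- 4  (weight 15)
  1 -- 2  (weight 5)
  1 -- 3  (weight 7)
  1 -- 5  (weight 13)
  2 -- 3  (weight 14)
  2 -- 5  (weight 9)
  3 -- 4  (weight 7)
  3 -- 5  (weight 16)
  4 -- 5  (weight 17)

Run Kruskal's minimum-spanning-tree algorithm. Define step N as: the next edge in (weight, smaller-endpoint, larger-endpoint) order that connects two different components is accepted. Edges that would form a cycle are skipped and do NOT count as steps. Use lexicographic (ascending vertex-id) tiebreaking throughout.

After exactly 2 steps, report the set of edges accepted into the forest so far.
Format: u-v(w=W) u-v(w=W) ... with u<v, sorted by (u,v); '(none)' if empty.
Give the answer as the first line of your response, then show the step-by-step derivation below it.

0-3(w=1) 1-2(w=5)

step 1: add edge 0-3 (w=1); MST = {0-3(w=1)}
step 2: add edge 1-2 (w=5); MST = {0-3(w=1) 1-2(w=5)}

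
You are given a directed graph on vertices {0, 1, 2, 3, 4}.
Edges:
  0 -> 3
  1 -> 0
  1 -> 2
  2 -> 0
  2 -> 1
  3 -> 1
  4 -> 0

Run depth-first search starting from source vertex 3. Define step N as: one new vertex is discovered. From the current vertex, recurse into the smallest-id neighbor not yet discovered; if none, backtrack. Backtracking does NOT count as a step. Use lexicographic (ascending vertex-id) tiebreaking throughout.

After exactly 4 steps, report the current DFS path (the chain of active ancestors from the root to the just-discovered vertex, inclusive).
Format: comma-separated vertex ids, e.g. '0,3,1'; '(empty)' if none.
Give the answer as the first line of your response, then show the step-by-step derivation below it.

3,1,2

step 1: discover 3; path=3; order=3
step 2: discover 1; path=3>1; order=3,1
step 3: discover 0; path=3>1>0; order=3,1,0
step 4: discover 2; path=3>1>2; order=3,1,0,2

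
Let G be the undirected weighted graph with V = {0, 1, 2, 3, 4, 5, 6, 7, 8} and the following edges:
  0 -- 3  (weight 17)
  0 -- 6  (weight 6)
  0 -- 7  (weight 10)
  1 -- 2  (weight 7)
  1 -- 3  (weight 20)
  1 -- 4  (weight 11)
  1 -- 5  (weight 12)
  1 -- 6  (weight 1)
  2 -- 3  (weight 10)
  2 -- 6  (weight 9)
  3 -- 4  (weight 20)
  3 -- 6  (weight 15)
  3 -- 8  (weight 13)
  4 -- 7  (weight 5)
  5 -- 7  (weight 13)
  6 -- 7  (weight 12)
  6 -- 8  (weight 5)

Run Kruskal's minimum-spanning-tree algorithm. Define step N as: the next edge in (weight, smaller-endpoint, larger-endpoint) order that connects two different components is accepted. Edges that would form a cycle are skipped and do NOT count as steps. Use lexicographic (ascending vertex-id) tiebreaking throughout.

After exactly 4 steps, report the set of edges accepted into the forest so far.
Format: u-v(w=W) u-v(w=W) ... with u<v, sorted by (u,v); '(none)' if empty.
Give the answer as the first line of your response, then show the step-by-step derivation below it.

0-6(w=6) 1-6(w=1) 4-7(w=5) 6-8(w=5)

step 1: add edge 1-6 (w=1); MST = {1-6(w=1)}
step 2: add edge 4-7 (w=5); MST = {1-6(w=1) 4-7(w=5)}
step 3: add edge 6-8 (w=5); MST = {1-6(w=1) 4-7(w=5) 6-8(w=5)}
step 4: add edge 0-6 (w=6); MST = {0-6(w=6) 1-6(w=1) 4-7(w=5) 6-8(w=5)}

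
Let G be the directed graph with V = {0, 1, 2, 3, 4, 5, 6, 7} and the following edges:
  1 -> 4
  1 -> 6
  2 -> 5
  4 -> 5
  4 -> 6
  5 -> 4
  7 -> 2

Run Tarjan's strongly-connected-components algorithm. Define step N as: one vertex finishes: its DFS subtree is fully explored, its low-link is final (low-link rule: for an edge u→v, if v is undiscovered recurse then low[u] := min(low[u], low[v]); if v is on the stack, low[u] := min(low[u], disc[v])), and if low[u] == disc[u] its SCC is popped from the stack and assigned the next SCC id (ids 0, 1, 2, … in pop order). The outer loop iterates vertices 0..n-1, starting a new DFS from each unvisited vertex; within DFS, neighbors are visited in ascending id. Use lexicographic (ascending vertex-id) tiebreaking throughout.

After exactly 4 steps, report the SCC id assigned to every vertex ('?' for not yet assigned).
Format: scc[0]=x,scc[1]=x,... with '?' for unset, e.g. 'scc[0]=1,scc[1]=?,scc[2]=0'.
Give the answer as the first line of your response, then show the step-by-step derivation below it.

scc[0]=0,scc[1]=?,scc[2]=?,scc[3]=?,scc[4]=2,scc[5]=2,scc[6]=1,scc[7]=?

step 1: low=(low[0]=0,low[1]=?,low[2]=?,low[3]=?,low[4]=?,low[5]=?,low[6]=?,low[7]=?); scc=(scc[0]=0,scc[1]=?,scc[2]=?,scc[3]=?,scc[4]=?,scc[5]=?,scc[6]=?,scc[7]=?)
step 2: low=(low[0]=0,low[1]=1,low[2]=?,low[3]=?,low[4]=2,low[5]=2,low[6]=?,low[7]=?); scc=(scc[0]=0,scc[1]=?,scc[2]=?,scc[3]=?,scc[4]=?,scc[5]=?,scc[6]=?,scc[7]=?)
step 3: low=(low[0]=0,low[1]=1,low[2]=?,low[3]=?,low[4]=2,low[5]=2,low[6]=4,low[7]=?); scc=(scc[0]=0,scc[1]=?,scc[2]=?,scc[3]=?,scc[4]=?,scc[5]=?,scc[6]=1,scc[7]=?)
step 4: low=(low[0]=0,low[1]=1,low[2]=?,low[3]=?,low[4]=2,low[5]=2,low[6]=4,low[7]=?); scc=(scc[0]=0,scc[1]=?,scc[2]=?,scc[3]=?,scc[4]=2,scc[5]=2,scc[6]=1,scc[7]=?)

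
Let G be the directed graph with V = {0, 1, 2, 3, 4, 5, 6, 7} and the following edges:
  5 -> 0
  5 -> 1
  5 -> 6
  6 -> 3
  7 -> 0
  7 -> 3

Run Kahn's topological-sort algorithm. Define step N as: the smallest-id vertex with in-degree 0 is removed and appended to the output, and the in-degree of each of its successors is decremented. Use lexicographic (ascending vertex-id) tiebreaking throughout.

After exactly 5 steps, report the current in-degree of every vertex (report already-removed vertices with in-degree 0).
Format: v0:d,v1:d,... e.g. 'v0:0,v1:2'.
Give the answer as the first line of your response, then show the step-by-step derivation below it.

v0:1,v1:0,v2:0,v3:1,v4:0,v5:0,v6:0,v7:0

step 1: output 2; order=[2]; indeg=(2,1,0,2,0,0,1,0)
step 2: output 4; order=[2,4]; indeg=(2,1,0,2,0,0,1,0)
step 3: output 5; order=[2,4,5]; indeg=(1,0,0,2,0,0,0,0)
step 4: output 1; order=[2,4,5,1]; indeg=(1,0,0,2,0,0,0,0)
step 5: output 6; order=[2,4,5,1,6]; indeg=(1,0,0,1,0,0,0,0)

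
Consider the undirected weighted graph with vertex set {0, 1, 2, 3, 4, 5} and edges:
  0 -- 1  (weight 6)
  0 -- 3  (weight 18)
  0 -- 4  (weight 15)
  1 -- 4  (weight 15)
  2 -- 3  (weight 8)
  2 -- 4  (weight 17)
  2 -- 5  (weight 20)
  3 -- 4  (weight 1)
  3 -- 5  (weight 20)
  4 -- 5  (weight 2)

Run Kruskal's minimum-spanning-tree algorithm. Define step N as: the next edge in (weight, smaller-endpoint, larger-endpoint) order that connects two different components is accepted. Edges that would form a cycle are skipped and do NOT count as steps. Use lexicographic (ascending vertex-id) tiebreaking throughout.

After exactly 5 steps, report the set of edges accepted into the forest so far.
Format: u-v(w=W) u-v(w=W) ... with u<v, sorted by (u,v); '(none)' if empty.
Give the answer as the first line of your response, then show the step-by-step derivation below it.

0-1(w=6) 0-4(w=15) 2-3(w=8) 3-4(w=1) 4-5(w=2)

step 1: add edge 3-4 (w=1); MST = {3-4(w=1)}
step 2: add edge 4-5 (w=2); MST = {3-4(w=1) 4-5(w=2)}
step 3: add edge 0-1 (w=6); MST = {0-1(w=6) 3-4(w=1) 4-5(w=2)}
step 4: add edge 2-3 (w=8); MST = {0-1(w=6) 2-3(w=8) 3-4(w=1) 4-5(w=2)}
step 5: add edge 0-4 (w=15); MST = {0-1(w=6) 0-4(w=15) 2-3(w=8) 3-4(w=1) 4-5(w=2)}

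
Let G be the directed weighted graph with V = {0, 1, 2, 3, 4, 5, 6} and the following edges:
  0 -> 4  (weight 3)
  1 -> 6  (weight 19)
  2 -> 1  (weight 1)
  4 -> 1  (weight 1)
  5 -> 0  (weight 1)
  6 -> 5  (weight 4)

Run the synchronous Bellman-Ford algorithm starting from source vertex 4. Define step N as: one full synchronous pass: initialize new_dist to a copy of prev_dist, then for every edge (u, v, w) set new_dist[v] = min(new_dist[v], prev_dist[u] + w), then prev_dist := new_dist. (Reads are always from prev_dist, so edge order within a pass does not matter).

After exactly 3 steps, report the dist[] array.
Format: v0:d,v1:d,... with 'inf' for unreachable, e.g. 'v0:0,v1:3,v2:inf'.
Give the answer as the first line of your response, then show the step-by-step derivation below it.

v0:inf,v1:1,v2:inf,v3:inf,v4:0,v5:24,v6:20

step 1: dist = v0:inf,v1:1,v2:inf,v3:inf,v4:0,v5:inf,v6:inf
step 2: dist = v0:inf,v1:1,v2:inf,v3:inf,v4:0,v5:inf,v6:20
step 3: dist = v0:inf,v1:1,v2:inf,v3:inf,v4:0,v5:24,v6:20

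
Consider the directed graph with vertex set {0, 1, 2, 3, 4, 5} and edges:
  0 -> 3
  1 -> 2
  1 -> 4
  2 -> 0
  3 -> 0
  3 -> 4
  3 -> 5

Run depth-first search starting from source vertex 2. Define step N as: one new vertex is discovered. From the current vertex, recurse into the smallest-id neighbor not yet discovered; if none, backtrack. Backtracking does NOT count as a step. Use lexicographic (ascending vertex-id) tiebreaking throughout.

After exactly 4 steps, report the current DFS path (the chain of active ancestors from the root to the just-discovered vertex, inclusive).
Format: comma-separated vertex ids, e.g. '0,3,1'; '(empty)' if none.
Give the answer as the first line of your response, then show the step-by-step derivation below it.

2,0,3,4

step 1: discover 2; path=2; order=2
step 2: discover 0; path=2>0; order=2,0
step 3: discover 3; path=2>0>3; order=2,0,3
step 4: discover 4; path=2>0>3>4; order=2,0,3,4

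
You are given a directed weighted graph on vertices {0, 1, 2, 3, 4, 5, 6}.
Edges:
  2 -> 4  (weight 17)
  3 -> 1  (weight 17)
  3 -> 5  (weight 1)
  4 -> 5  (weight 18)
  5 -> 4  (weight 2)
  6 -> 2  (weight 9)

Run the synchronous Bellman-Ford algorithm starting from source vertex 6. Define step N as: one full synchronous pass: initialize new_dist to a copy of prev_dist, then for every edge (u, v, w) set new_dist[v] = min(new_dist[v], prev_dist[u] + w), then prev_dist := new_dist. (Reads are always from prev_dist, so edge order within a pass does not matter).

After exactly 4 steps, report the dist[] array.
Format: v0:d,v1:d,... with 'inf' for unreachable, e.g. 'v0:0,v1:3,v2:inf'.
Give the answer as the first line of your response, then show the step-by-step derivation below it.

v0:inf,v1:inf,v2:9,v3:inf,v4:26,v5:44,v6:0

step 1: dist = v0:inf,v1:inf,v2:9,v3:inf,v4:inf,v5:inf,v6:0
step 2: dist = v0:inf,v1:inf,v2:9,v3:inf,v4:26,v5:inf,v6:0
step 3: dist = v0:inf,v1:inf,v2:9,v3:inf,v4:26,v5:44,v6:0
step 4: dist = v0:inf,v1:inf,v2:9,v3:inf,v4:26,v5:44,v6:0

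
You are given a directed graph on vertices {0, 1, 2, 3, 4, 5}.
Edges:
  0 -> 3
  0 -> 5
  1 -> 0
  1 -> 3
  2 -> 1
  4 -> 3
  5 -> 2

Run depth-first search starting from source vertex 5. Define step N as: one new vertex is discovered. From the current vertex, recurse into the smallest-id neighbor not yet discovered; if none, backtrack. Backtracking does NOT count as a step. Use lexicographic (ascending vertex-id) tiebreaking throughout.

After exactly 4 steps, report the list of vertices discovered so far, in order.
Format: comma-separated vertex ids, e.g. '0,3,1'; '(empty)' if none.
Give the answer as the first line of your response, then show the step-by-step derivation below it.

5,2,1,0

step 1: discover 5; path=5; order=5
step 2: discover 2; path=5>2; order=5,2
step 3: discover 1; path=5>2>1; order=5,2,1
step 4: discover 0; path=5>2>1>0; order=5,2,1,0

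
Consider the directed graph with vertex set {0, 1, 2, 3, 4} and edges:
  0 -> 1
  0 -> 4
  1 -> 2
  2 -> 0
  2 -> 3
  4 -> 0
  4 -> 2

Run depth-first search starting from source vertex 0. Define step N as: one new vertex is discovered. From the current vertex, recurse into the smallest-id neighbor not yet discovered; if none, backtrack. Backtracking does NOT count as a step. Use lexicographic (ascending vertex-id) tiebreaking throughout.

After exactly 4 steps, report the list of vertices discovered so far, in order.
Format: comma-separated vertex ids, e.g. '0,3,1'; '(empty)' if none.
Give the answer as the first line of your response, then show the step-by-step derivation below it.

0,1,2,3

step 1: discover 0; path=0; order=0
step 2: discover 1; path=0>1; order=0,1
step 3: discover 2; path=0>1>2; order=0,1,2
step 4: discover 3; path=0>1>2>3; order=0,1,2,3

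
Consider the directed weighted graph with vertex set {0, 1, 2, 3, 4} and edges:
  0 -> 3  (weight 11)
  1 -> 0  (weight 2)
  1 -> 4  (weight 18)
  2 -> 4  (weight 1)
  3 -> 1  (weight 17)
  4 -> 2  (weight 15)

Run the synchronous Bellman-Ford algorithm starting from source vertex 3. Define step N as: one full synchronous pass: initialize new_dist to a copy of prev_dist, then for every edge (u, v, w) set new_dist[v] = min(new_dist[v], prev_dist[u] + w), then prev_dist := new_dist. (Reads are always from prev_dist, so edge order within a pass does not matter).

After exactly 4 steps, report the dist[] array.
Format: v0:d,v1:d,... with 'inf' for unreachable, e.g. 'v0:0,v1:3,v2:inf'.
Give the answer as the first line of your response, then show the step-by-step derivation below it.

v0:19,v1:17,v2:50,v3:0,v4:35

step 1: dist = v0:inf,v1:17,v2:inf,v3:0,v4:inf
step 2: dist = v0:19,v1:17,v2:inf,v3:0,v4:35
step 3: dist = v0:19,v1:17,v2:50,v3:0,v4:35
step 4: dist = v0:19,v1:17,v2:50,v3:0,v4:35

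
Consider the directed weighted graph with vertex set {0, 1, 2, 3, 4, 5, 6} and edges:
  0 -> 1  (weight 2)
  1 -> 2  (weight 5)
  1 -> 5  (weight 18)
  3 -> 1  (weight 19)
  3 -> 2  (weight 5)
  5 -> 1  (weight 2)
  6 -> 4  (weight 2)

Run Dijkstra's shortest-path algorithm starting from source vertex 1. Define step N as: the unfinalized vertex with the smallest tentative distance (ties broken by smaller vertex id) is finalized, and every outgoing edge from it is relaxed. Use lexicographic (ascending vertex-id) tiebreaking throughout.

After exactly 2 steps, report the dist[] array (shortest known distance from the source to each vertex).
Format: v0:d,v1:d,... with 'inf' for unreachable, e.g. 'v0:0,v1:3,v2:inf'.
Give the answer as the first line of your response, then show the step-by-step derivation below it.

v0:inf,v1:0,v2:5,v3:inf,v4:inf,v5:18,v6:inf

step 1: dist = v0:inf,v1:0,v2:5,v3:inf,v4:inf,v5:18,v6:inf
step 2: dist = v0:inf,v1:0,v2:5,v3:inf,v4:inf,v5:18,v6:inf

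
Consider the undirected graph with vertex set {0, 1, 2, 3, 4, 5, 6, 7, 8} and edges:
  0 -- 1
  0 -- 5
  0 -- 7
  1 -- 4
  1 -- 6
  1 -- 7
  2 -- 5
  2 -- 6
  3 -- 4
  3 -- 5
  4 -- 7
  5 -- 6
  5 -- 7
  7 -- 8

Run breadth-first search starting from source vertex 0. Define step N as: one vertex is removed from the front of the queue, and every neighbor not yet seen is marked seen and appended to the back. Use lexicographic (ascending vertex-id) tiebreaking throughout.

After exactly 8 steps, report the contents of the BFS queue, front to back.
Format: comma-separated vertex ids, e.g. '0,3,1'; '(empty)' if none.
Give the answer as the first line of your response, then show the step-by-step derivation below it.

8

step 1: dequeue 0; queue=[1,5,7]; order=0
step 2: dequeue 1; queue=[5,7,4,6]; order=0,1
step 3: dequeue 5; queue=[7,4,6,2,3]; order=0,1,5
step 4: dequeue 7; queue=[4,6,2,3,8]; order=0,1,5,7
step 5: dequeue 4; queue=[6,2,3,8]; order=0,1,5,7,4
step 6: dequeue 6; queue=[2,3,8]; order=0,1,5,7,4,6
step 7: dequeue 2; queue=[3,8]; order=0,1,5,7,4,6,2
step 8: dequeue 3; queue=[8]; order=0,1,5,7,4,6,2,3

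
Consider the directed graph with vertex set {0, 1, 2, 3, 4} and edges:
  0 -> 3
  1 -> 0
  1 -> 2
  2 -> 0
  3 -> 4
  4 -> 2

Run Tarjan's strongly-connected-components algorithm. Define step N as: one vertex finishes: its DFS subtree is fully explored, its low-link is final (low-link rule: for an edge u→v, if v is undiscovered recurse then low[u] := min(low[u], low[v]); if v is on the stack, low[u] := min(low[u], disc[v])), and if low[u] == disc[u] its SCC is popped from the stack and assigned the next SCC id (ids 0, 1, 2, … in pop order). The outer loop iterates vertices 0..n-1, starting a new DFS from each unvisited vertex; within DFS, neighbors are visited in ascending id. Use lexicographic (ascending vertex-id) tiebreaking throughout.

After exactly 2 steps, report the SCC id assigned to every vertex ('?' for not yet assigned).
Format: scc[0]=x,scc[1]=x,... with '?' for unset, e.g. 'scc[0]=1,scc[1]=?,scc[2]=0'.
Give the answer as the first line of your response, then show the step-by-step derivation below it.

scc[0]=?,scc[1]=?,scc[2]=?,scc[3]=?,scc[4]=?

step 1: low=(low[0]=0,low[1]=?,low[2]=0,low[3]=1,low[4]=2); scc=(scc[0]=?,scc[1]=?,scc[2]=?,scc[3]=?,scc[4]=?)
step 2: low=(low[0]=0,low[1]=?,low[2]=0,low[3]=1,low[4]=0); scc=(scc[0]=?,scc[1]=?,scc[2]=?,scc[3]=?,scc[4]=?)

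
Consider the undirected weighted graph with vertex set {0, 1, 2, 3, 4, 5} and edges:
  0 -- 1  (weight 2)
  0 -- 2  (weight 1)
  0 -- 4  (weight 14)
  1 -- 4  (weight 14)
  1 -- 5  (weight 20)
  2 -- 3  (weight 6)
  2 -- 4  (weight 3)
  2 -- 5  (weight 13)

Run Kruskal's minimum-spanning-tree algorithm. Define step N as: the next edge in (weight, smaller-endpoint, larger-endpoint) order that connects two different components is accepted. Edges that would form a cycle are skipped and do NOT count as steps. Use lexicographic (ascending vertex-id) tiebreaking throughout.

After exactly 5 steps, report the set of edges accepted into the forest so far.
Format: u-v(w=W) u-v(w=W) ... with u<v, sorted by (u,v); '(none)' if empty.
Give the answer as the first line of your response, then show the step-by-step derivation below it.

0-1(w=2) 0-2(w=1) 2-3(w=6) 2-4(w=3) 2-5(w=13)

step 1: add edge 0-2 (w=1); MST = {0-2(w=1)}
step 2: add edge 0-1 (w=2); MST = {0-1(w=2) 0-2(w=1)}
step 3: add edge 2-4 (w=3); MST = {0-1(w=2) 0-2(w=1) 2-4(w=3)}
step 4: add edge 2-3 (w=6); MST = {0-1(w=2) 0-2(w=1) 2-3(w=6) 2-4(w=3)}
step 5: add edge 2-5 (w=13); MST = {0-1(w=2) 0-2(w=1) 2-3(w=6) 2-4(w=3) 2-5(w=13)}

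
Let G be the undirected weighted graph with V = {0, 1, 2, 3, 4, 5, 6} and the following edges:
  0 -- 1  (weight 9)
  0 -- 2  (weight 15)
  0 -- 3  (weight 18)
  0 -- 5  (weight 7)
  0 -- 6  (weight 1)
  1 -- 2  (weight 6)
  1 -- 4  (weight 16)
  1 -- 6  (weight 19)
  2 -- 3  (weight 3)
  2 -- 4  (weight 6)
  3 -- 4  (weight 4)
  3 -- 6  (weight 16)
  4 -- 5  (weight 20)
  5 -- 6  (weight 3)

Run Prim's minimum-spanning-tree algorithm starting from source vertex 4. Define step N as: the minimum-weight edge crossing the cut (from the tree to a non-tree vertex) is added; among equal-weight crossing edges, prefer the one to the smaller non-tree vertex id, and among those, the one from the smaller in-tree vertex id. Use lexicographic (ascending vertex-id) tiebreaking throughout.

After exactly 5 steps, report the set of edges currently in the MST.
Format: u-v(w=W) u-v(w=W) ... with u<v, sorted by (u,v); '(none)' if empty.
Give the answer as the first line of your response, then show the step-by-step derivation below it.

0-1(w=9) 0-6(w=1) 1-2(w=6) 2-3(w=3) 3-4(w=4)

step 1: add edge 3-4 (w=4); MST = {3-4(w=4)}
step 2: add edge 2-3 (w=3); MST = {2-3(w=3) 3-4(w=4)}
step 3: add edge 1-2 (w=6); MST = {1-2(w=6) 2-3(w=3) 3-4(w=4)}
step 4: add edge 0-1 (w=9); MST = {0-1(w=9) 1-2(w=6) 2-3(w=3) 3-4(w=4)}
step 5: add edge 0-6 (w=1); MST = {0-1(w=9) 0-6(w=1) 1-2(w=6) 2-3(w=3) 3-4(w=4)}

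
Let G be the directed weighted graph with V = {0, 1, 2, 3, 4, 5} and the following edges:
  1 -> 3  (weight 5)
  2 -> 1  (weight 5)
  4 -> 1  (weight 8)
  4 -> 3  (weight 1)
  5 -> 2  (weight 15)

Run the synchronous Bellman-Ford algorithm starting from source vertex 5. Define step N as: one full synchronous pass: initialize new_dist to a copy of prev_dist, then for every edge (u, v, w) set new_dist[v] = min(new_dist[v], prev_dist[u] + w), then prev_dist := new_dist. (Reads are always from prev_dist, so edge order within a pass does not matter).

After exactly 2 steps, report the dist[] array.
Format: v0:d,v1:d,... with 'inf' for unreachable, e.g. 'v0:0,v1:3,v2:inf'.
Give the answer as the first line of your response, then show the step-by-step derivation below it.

v0:inf,v1:20,v2:15,v3:inf,v4:inf,v5:0

step 1: dist = v0:inf,v1:inf,v2:15,v3:inf,v4:inf,v5:0
step 2: dist = v0:inf,v1:20,v2:15,v3:inf,v4:inf,v5:0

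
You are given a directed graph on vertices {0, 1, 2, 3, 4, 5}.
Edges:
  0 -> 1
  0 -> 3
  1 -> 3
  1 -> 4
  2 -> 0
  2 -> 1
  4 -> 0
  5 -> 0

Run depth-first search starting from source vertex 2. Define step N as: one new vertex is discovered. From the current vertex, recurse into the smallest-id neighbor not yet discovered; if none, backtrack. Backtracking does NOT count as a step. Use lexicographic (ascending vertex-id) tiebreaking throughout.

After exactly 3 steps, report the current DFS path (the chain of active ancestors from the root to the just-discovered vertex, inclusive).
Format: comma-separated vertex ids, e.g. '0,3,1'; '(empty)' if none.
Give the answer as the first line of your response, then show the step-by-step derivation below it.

2,0,1

step 1: discover 2; path=2; order=2
step 2: discover 0; path=2>0; order=2,0
step 3: discover 1; path=2>0>1; order=2,0,1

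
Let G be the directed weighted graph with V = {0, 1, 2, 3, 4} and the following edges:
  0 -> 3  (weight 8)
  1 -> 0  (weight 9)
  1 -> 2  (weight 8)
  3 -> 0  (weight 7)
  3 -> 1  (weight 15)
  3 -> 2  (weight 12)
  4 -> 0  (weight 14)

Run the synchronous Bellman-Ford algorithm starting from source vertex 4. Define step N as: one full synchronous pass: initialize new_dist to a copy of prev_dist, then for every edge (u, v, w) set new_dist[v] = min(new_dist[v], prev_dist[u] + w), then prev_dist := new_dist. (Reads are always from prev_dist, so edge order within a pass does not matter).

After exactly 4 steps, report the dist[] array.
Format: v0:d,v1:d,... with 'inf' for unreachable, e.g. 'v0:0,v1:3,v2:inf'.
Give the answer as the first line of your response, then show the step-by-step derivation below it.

v0:14,v1:37,v2:34,v3:22,v4:0

step 1: dist = v0:14,v1:inf,v2:inf,v3:inf,v4:0
step 2: dist = v0:14,v1:inf,v2:inf,v3:22,v4:0
step 3: dist = v0:14,v1:37,v2:34,v3:22,v4:0
step 4: dist = v0:14,v1:37,v2:34,v3:22,v4:0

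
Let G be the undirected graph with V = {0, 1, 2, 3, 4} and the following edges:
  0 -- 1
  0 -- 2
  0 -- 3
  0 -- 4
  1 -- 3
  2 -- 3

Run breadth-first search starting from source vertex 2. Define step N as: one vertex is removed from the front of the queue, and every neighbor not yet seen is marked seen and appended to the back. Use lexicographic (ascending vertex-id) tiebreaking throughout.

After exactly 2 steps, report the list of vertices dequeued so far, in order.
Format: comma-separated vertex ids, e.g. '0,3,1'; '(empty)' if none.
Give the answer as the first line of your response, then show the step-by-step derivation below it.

2,0

step 1: dequeue 2; queue=[0,3]; order=2
step 2: dequeue 0; queue=[3,1,4]; order=2,0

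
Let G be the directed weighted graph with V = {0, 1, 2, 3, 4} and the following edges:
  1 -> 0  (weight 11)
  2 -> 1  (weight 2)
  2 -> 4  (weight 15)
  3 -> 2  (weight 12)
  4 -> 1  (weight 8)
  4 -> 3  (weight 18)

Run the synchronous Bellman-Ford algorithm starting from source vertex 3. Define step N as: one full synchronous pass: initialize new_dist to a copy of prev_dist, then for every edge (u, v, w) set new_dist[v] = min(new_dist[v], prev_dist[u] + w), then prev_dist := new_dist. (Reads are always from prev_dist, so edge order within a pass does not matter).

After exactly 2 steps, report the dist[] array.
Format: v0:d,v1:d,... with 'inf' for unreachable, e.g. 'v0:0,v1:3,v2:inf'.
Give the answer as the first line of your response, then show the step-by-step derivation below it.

v0:inf,v1:14,v2:12,v3:0,v4:27

step 1: dist = v0:inf,v1:inf,v2:12,v3:0,v4:inf
step 2: dist = v0:inf,v1:14,v2:12,v3:0,v4:27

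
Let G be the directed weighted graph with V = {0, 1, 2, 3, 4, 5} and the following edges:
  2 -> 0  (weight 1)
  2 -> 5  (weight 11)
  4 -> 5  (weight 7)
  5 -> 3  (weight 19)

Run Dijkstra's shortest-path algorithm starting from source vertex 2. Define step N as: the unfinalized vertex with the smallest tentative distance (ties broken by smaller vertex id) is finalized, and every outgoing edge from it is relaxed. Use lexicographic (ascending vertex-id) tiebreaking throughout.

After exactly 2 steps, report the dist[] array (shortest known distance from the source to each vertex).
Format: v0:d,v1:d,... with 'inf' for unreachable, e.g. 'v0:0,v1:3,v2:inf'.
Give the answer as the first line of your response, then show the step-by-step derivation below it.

v0:1,v1:inf,v2:0,v3:inf,v4:inf,v5:11

step 1: dist = v0:1,v1:inf,v2:0,v3:inf,v4:inf,v5:11
step 2: dist = v0:1,v1:inf,v2:0,v3:inf,v4:inf,v5:11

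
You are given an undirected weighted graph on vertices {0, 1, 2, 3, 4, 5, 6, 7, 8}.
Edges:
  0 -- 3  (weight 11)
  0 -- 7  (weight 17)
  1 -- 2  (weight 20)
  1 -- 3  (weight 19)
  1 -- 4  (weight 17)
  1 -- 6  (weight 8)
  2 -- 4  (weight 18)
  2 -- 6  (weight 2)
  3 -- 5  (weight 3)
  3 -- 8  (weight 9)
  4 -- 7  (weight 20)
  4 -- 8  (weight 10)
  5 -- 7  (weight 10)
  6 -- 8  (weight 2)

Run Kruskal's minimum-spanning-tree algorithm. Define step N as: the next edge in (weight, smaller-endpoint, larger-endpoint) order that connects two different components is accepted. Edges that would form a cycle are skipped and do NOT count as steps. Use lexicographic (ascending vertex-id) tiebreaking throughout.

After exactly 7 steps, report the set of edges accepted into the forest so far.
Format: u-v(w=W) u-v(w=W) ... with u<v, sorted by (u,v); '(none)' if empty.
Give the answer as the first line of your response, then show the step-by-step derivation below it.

1-6(w=8) 2-6(w=2) 3-5(w=3) 3-8(w=9) 4-8(w=10) 5-7(w=10) 6-8(w=2)

step 1: add edge 2-6 (w=2); MST = {2-6(w=2)}
step 2: add edge 6-8 (w=2); MST = {2-6(w=2) 6-8(w=2)}
step 3: add edge 3-5 (w=3); MST = {2-6(w=2) 3-5(w=3) 6-8(w=2)}
step 4: add edge 1-6 (w=8); MST = {1-6(w=8) 2-6(w=2) 3-5(w=3) 6-8(w=2)}
step 5: add edge 3-8 (w=9); MST = {1-6(w=8) 2-6(w=2) 3-5(w=3) 3-8(w=9) 6-8(w=2)}
step 6: add edge 4-8 (w=10); MST = {1-6(w=8) 2-6(w=2) 3-5(w=3) 3-8(w=9) 4-8(w=10) 6-8(w=2)}
step 7: add edge 5-7 (w=10); MST = {1-6(w=8) 2-6(w=2) 3-5(w=3) 3-8(w=9) 4-8(w=10) 5-7(w=10) 6-8(w=2)}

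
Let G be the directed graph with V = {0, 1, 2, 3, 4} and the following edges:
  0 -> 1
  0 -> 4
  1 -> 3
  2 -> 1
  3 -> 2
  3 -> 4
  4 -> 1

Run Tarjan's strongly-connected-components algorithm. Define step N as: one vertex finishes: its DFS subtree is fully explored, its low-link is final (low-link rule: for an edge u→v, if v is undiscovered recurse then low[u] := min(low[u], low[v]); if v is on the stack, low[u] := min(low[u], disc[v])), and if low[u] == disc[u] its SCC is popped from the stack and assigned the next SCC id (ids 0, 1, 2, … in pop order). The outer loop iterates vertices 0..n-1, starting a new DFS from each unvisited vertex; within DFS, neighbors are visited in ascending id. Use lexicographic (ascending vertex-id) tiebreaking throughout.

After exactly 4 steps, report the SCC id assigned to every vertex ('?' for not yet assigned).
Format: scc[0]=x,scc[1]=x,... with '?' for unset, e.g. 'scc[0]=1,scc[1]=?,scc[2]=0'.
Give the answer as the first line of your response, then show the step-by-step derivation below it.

scc[0]=?,scc[1]=0,scc[2]=0,scc[3]=0,scc[4]=0

step 1: low=(low[0]=0,low[1]=1,low[2]=1,low[3]=2,low[4]=?); scc=(scc[0]=?,scc[1]=?,scc[2]=?,scc[3]=?,scc[4]=?)
step 2: low=(low[0]=0,low[1]=1,low[2]=1,low[3]=1,low[4]=1); scc=(scc[0]=?,scc[1]=?,scc[2]=?,scc[3]=?,scc[4]=?)
step 3: low=(low[0]=0,low[1]=1,low[2]=1,low[3]=1,low[4]=1); scc=(scc[0]=?,scc[1]=?,scc[2]=?,scc[3]=?,scc[4]=?)
step 4: low=(low[0]=0,low[1]=1,low[2]=1,low[3]=1,low[4]=1); scc=(scc[0]=?,scc[1]=0,scc[2]=0,scc[3]=0,scc[4]=0)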